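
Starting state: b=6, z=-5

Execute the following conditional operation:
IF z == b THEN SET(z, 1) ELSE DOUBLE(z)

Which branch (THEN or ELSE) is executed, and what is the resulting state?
Branch: ELSE, Final state: b=6, z=-10

Evaluating condition: z == b
z = -5, b = 6
Condition is False, so ELSE branch executes
After DOUBLE(z): b=6, z=-10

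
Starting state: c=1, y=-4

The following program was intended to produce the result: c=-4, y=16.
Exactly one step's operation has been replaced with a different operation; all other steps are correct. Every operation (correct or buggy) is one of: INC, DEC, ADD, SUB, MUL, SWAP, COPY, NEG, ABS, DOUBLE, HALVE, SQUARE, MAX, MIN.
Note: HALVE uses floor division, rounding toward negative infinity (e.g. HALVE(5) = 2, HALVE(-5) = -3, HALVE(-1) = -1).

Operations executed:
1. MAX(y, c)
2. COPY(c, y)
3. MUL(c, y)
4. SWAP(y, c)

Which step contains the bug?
Step 1

Trace with buggy code:
Initial: c=1, y=-4
After step 1: c=1, y=1
After step 2: c=1, y=1
After step 3: c=1, y=1
After step 4: c=1, y=1
Actual final c=1, y=1 ≠ expected c=-4, y=16.
Step 1 is the only position where a single-operation replacement can produce the expected result.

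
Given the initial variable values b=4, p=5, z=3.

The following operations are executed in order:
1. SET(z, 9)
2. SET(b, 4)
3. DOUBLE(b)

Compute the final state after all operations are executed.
{b: 8, p: 5, z: 9}

Step-by-step execution:
Initial: b=4, p=5, z=3
After step 1 (SET(z, 9)): b=4, p=5, z=9
After step 2 (SET(b, 4)): b=4, p=5, z=9
After step 3 (DOUBLE(b)): b=8, p=5, z=9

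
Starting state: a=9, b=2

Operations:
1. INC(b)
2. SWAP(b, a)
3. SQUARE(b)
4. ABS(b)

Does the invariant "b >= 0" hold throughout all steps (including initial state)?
Yes

The invariant holds at every step.

State at each step:
Initial: a=9, b=2
After step 1: a=9, b=3
After step 2: a=3, b=9
After step 3: a=3, b=81
After step 4: a=3, b=81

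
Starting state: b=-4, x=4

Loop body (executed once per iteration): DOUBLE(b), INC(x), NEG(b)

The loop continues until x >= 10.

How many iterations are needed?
6

Tracing iterations:
Initial: b=-4, x=4
After iteration 1: b=8, x=5
After iteration 2: b=-16, x=6
After iteration 3: b=32, x=7
After iteration 4: b=-64, x=8
After iteration 5: b=128, x=9
After iteration 6: b=-256, x=10
x >= 10 now holds, so the loop exits after 6 iterations.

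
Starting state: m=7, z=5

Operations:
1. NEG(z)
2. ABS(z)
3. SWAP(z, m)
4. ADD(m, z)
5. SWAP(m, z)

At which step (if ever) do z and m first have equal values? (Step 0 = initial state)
Never

z and m never become equal during execution.

Comparing values at each step:
Initial: z=5, m=7
After step 1: z=-5, m=7
After step 2: z=5, m=7
After step 3: z=7, m=5
After step 4: z=7, m=12
After step 5: z=12, m=7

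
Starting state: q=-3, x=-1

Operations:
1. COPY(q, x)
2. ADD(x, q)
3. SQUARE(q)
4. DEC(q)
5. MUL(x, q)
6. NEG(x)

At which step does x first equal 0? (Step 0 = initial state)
Step 5

Tracing x:
Initial: x = -1
After step 1: x = -1
After step 2: x = -2
After step 3: x = -2
After step 4: x = -2
After step 5: x = 0 ← first occurrence
After step 6: x = 0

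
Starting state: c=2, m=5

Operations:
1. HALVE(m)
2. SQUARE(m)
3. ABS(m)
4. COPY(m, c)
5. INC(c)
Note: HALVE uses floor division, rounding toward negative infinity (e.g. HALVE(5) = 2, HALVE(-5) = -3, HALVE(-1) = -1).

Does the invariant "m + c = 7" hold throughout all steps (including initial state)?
No, violated after step 1

The invariant is violated after step 1.

State at each step:
Initial: c=2, m=5
After step 1: c=2, m=2
After step 2: c=2, m=4
After step 3: c=2, m=4
After step 4: c=2, m=2
After step 5: c=3, m=2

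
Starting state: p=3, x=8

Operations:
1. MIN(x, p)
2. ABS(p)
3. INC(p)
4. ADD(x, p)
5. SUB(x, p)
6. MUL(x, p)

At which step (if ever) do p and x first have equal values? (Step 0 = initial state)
Step 1

p and x first become equal after step 1.

Comparing values at each step:
Initial: p=3, x=8
After step 1: p=3, x=3 ← equal!
After step 2: p=3, x=3 ← equal!
After step 3: p=4, x=3
After step 4: p=4, x=7
After step 5: p=4, x=3
After step 6: p=4, x=12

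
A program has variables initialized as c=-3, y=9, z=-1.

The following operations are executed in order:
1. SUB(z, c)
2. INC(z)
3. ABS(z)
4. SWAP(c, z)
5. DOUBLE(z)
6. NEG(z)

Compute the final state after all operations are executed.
{c: 3, y: 9, z: 6}

Step-by-step execution:
Initial: c=-3, y=9, z=-1
After step 1 (SUB(z, c)): c=-3, y=9, z=2
After step 2 (INC(z)): c=-3, y=9, z=3
After step 3 (ABS(z)): c=-3, y=9, z=3
After step 4 (SWAP(c, z)): c=3, y=9, z=-3
After step 5 (DOUBLE(z)): c=3, y=9, z=-6
After step 6 (NEG(z)): c=3, y=9, z=6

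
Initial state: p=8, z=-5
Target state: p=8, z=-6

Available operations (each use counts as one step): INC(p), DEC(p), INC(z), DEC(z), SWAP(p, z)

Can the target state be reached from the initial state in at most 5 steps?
Yes

Path (1 step): DEC(z)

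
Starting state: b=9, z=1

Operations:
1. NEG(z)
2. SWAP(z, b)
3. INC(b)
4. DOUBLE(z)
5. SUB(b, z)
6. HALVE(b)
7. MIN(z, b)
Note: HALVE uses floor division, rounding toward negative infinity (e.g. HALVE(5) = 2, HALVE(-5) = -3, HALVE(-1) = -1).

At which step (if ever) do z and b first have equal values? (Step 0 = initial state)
Step 7

z and b first become equal after step 7.

Comparing values at each step:
Initial: z=1, b=9
After step 1: z=-1, b=9
After step 2: z=9, b=-1
After step 3: z=9, b=0
After step 4: z=18, b=0
After step 5: z=18, b=-18
After step 6: z=18, b=-9
After step 7: z=-9, b=-9 ← equal!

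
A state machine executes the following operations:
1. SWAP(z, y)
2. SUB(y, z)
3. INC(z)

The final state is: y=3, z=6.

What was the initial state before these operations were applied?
y=5, z=8

Working backwards:
Final state: y=3, z=6
Before step 3 (INC(z)): y=3, z=5
Before step 2 (SUB(y, z)): y=8, z=5
Before step 1 (SWAP(z, y)): y=5, z=8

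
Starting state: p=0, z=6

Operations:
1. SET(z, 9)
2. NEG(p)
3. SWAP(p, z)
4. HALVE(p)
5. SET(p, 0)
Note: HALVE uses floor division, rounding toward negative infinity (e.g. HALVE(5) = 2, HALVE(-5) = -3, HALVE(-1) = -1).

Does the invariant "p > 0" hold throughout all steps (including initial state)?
No, violated at the initial state

The invariant is violated at the initial state (step 0).

State at each step:
Initial: p=0, z=6
After step 1: p=0, z=9
After step 2: p=0, z=9
After step 3: p=9, z=0
After step 4: p=4, z=0
After step 5: p=0, z=0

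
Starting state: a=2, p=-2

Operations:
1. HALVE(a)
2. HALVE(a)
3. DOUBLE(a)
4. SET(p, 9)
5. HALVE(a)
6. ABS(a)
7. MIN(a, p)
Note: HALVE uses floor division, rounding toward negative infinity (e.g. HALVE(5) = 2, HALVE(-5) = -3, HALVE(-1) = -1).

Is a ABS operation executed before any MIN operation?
Yes

First ABS: step 6
First MIN: step 7
Since 6 < 7, ABS comes first.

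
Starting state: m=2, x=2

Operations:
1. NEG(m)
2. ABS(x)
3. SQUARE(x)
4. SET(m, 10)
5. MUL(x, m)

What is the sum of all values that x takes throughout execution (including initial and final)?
54

Values of x at each step:
Initial: x = 2
After step 1: x = 2
After step 2: x = 2
After step 3: x = 4
After step 4: x = 4
After step 5: x = 40
Sum = 2 + 2 + 2 + 4 + 4 + 40 = 54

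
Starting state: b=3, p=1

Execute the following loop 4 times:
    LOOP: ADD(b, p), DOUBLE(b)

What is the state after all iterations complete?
b=78, p=1

Iteration trace:
Start: b=3, p=1
After iteration 1: b=8, p=1
After iteration 2: b=18, p=1
After iteration 3: b=38, p=1
After iteration 4: b=78, p=1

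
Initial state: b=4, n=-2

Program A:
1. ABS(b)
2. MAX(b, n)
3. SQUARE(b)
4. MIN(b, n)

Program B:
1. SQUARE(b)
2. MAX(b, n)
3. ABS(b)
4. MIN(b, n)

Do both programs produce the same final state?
Yes

Program A final state: b=-2, n=-2
Program B final state: b=-2, n=-2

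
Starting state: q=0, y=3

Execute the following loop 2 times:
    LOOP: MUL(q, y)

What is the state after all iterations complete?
q=0, y=3

Iteration trace:
Start: q=0, y=3
After iteration 1: q=0, y=3
After iteration 2: q=0, y=3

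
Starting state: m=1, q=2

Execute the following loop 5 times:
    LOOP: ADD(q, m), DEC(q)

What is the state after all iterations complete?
m=1, q=2

Iteration trace:
Start: m=1, q=2
After iteration 1: m=1, q=2
After iteration 2: m=1, q=2
After iteration 3: m=1, q=2
After iteration 4: m=1, q=2
After iteration 5: m=1, q=2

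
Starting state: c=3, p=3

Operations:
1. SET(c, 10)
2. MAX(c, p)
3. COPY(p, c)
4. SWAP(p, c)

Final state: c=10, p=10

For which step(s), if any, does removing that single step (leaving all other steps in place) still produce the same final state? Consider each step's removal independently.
Step(s) 2, 4

Testing removal of each single step:
Without step 1: final = c=3, p=3 (different)
Without step 2: final = c=10, p=10 (same)
Without step 3: final = c=3, p=10 (different)
Without step 4: final = c=10, p=10 (same)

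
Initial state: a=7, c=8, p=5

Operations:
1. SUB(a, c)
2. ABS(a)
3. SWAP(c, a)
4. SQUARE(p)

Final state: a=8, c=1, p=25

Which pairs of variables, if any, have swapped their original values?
None

Comparing initial and final values:
p: 5 → 25
c: 8 → 1
a: 7 → 8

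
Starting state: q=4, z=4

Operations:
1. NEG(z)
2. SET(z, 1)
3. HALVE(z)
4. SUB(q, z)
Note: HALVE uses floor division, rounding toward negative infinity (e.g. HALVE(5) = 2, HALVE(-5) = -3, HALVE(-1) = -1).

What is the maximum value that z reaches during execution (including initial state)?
4

Values of z at each step:
Initial: z = 4 ← maximum
After step 1: z = -4
After step 2: z = 1
After step 3: z = 0
After step 4: z = 0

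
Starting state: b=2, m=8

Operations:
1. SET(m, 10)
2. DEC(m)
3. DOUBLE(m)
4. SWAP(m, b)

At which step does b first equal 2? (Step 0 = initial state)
Step 0

Tracing b:
Initial: b = 2 ← first occurrence
After step 1: b = 2
After step 2: b = 2
After step 3: b = 2
After step 4: b = 18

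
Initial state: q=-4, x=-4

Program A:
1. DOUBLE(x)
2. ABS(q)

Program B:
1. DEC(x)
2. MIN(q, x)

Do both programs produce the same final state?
No

Program A final state: q=4, x=-8
Program B final state: q=-5, x=-5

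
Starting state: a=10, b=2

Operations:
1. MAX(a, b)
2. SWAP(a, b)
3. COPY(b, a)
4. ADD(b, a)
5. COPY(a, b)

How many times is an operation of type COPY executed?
2

Counting COPY operations:
Step 3: COPY(b, a) ← COPY
Step 5: COPY(a, b) ← COPY
Total: 2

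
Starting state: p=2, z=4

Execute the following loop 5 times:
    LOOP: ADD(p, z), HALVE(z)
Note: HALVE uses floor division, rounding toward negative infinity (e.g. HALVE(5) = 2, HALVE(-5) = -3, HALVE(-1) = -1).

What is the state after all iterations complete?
p=9, z=0

Iteration trace:
Start: p=2, z=4
After iteration 1: p=6, z=2
After iteration 2: p=8, z=1
After iteration 3: p=9, z=0
After iteration 4: p=9, z=0
After iteration 5: p=9, z=0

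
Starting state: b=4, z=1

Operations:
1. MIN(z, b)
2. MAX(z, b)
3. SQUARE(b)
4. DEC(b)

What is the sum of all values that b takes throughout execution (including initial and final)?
43

Values of b at each step:
Initial: b = 4
After step 1: b = 4
After step 2: b = 4
After step 3: b = 16
After step 4: b = 15
Sum = 4 + 4 + 4 + 16 + 15 = 43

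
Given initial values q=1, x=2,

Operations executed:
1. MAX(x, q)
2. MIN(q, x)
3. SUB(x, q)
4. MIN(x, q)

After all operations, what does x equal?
x = 1

Tracing execution:
Step 1: MAX(x, q) → x = 2
Step 2: MIN(q, x) → x = 2
Step 3: SUB(x, q) → x = 1
Step 4: MIN(x, q) → x = 1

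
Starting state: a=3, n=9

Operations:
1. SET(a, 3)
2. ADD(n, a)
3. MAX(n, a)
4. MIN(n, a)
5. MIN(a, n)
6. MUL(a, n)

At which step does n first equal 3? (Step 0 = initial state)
Step 4

Tracing n:
Initial: n = 9
After step 1: n = 9
After step 2: n = 12
After step 3: n = 12
After step 4: n = 3 ← first occurrence
After step 5: n = 3
After step 6: n = 3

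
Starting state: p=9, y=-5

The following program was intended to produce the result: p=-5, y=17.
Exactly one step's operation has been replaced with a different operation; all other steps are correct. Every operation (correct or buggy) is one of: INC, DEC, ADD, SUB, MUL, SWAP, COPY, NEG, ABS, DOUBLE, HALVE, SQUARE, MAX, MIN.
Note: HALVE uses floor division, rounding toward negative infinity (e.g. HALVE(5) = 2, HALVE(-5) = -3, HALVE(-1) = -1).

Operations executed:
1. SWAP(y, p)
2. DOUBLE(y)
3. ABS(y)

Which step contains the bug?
Step 3

Trace with buggy code:
Initial: p=9, y=-5
After step 1: p=-5, y=9
After step 2: p=-5, y=18
After step 3: p=-5, y=18
Actual final p=-5, y=18 ≠ expected p=-5, y=17.
Step 3 is the only position where a single-operation replacement can produce the expected result.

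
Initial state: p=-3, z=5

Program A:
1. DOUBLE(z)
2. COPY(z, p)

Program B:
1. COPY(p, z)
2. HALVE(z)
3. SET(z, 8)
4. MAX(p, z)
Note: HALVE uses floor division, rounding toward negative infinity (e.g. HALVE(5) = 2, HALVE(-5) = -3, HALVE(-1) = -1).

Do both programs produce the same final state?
No

Program A final state: p=-3, z=-3
Program B final state: p=8, z=8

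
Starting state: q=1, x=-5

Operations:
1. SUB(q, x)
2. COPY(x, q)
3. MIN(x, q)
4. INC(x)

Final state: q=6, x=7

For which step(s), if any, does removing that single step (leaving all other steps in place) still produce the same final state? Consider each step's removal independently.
Step(s) 3

Testing removal of each single step:
Without step 1: final = q=1, x=2 (different)
Without step 2: final = q=6, x=-4 (different)
Without step 3: final = q=6, x=7 (same)
Without step 4: final = q=6, x=6 (different)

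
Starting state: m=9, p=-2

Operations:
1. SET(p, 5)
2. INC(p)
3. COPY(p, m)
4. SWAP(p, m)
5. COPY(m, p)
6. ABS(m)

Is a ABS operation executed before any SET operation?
No

First ABS: step 6
First SET: step 1
Since 6 > 1, SET comes first.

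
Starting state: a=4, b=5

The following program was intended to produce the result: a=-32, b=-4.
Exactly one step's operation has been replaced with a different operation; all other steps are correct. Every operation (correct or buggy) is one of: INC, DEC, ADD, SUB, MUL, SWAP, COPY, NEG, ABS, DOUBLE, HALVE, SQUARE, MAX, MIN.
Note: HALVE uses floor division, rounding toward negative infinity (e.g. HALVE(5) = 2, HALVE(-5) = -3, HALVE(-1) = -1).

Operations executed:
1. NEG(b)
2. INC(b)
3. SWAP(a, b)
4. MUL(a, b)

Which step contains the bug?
Step 3

Trace with buggy code:
Initial: a=4, b=5
After step 1: a=4, b=-5
After step 2: a=4, b=-4
After step 3: a=-4, b=4
After step 4: a=-16, b=4
Actual final a=-16, b=4 ≠ expected a=-32, b=-4.
Step 3 is the only position where a single-operation replacement can produce the expected result.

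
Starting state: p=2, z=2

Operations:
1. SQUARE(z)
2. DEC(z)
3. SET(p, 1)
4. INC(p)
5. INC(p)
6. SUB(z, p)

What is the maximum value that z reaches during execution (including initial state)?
4

Values of z at each step:
Initial: z = 2
After step 1: z = 4 ← maximum
After step 2: z = 3
After step 3: z = 3
After step 4: z = 3
After step 5: z = 3
After step 6: z = 0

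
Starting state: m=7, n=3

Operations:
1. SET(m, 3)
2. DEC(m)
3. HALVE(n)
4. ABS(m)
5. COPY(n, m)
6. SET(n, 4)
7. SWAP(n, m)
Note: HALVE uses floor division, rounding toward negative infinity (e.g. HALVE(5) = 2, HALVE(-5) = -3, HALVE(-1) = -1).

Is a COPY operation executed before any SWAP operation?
Yes

First COPY: step 5
First SWAP: step 7
Since 5 < 7, COPY comes first.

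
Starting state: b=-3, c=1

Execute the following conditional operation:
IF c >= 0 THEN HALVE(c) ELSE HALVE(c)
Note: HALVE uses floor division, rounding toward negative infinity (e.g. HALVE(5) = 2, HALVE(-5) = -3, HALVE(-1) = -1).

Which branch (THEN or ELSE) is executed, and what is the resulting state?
Branch: THEN, Final state: b=-3, c=0

Evaluating condition: c >= 0
c = 1
Condition is True, so THEN branch executes
After HALVE(c): b=-3, c=0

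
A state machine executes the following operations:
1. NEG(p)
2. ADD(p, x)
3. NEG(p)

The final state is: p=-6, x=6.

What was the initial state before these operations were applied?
p=0, x=6

Working backwards:
Final state: p=-6, x=6
Before step 3 (NEG(p)): p=6, x=6
Before step 2 (ADD(p, x)): p=0, x=6
Before step 1 (NEG(p)): p=0, x=6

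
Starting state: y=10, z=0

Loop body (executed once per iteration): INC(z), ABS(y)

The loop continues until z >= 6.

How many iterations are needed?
6

Tracing iterations:
Initial: y=10, z=0
After iteration 1: y=10, z=1
After iteration 2: y=10, z=2
After iteration 3: y=10, z=3
After iteration 4: y=10, z=4
After iteration 5: y=10, z=5
After iteration 6: y=10, z=6
z >= 6 now holds, so the loop exits after 6 iterations.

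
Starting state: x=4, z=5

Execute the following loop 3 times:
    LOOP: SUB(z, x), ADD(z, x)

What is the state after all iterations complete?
x=4, z=5

Iteration trace:
Start: x=4, z=5
After iteration 1: x=4, z=5
After iteration 2: x=4, z=5
After iteration 3: x=4, z=5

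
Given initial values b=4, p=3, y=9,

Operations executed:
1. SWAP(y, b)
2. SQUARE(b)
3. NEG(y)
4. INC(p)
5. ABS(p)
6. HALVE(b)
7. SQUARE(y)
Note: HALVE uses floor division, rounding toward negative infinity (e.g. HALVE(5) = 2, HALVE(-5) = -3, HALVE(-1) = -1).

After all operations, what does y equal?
y = 16

Tracing execution:
Step 1: SWAP(y, b) → y = 4
Step 2: SQUARE(b) → y = 4
Step 3: NEG(y) → y = -4
Step 4: INC(p) → y = -4
Step 5: ABS(p) → y = -4
Step 6: HALVE(b) → y = -4
Step 7: SQUARE(y) → y = 16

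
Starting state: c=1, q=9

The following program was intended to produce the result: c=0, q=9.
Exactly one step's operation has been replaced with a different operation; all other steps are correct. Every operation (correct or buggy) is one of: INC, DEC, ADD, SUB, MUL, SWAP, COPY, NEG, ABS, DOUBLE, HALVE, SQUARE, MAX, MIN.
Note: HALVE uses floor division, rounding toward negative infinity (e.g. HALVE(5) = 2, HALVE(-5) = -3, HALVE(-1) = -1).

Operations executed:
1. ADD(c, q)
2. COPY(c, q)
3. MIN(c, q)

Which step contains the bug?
Step 3

Trace with buggy code:
Initial: c=1, q=9
After step 1: c=10, q=9
After step 2: c=9, q=9
After step 3: c=9, q=9
Actual final c=9, q=9 ≠ expected c=0, q=9.
Step 3 is the only position where a single-operation replacement can produce the expected result.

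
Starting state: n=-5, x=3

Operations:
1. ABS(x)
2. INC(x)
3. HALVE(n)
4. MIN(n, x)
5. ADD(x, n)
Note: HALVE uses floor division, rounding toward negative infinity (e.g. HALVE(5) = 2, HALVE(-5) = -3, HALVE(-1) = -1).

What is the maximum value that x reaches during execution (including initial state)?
4

Values of x at each step:
Initial: x = 3
After step 1: x = 3
After step 2: x = 4 ← maximum
After step 3: x = 4
After step 4: x = 4
After step 5: x = 1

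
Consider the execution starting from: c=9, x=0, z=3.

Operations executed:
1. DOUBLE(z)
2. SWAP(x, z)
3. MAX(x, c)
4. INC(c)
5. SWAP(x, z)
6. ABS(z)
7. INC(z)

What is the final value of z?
z = 10

Tracing execution:
Step 1: DOUBLE(z) → z = 6
Step 2: SWAP(x, z) → z = 0
Step 3: MAX(x, c) → z = 0
Step 4: INC(c) → z = 0
Step 5: SWAP(x, z) → z = 9
Step 6: ABS(z) → z = 9
Step 7: INC(z) → z = 10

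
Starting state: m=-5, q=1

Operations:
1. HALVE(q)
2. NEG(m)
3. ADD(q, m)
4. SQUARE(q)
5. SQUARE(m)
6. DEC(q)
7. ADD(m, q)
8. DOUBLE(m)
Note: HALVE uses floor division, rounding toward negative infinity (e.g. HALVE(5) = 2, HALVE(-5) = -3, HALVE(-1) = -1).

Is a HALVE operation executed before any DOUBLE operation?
Yes

First HALVE: step 1
First DOUBLE: step 8
Since 1 < 8, HALVE comes first.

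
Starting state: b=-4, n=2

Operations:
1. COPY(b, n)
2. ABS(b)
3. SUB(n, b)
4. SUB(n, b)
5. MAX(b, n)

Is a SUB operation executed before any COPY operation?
No

First SUB: step 3
First COPY: step 1
Since 3 > 1, COPY comes first.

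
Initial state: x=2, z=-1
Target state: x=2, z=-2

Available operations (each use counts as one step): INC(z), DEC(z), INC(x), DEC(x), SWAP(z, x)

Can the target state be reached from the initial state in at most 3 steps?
Yes

Path (1 step): DEC(z)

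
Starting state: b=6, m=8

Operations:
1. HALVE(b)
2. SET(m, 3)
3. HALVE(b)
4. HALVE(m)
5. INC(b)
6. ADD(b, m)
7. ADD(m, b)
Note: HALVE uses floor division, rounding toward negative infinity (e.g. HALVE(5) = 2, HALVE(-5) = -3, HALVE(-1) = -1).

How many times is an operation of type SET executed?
1

Counting SET operations:
Step 2: SET(m, 3) ← SET
Total: 1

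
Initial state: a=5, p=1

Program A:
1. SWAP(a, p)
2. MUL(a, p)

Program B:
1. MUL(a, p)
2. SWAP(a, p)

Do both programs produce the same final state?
No

Program A final state: a=5, p=5
Program B final state: a=1, p=5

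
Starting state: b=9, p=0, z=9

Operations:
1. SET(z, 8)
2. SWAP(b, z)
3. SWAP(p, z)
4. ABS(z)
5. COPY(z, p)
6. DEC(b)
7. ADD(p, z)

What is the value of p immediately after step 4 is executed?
p = 9

Tracing p through execution:
Initial: p = 0
After step 1 (SET(z, 8)): p = 0
After step 2 (SWAP(b, z)): p = 0
After step 3 (SWAP(p, z)): p = 9
After step 4 (ABS(z)): p = 9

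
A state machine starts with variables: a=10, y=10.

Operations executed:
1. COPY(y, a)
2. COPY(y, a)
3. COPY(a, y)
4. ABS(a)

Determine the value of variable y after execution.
y = 10

Tracing execution:
Step 1: COPY(y, a) → y = 10
Step 2: COPY(y, a) → y = 10
Step 3: COPY(a, y) → y = 10
Step 4: ABS(a) → y = 10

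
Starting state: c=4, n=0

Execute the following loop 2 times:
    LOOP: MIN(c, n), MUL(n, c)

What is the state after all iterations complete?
c=0, n=0

Iteration trace:
Start: c=4, n=0
After iteration 1: c=0, n=0
After iteration 2: c=0, n=0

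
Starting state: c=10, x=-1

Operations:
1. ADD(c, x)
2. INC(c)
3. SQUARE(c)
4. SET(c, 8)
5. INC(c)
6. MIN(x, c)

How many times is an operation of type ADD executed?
1

Counting ADD operations:
Step 1: ADD(c, x) ← ADD
Total: 1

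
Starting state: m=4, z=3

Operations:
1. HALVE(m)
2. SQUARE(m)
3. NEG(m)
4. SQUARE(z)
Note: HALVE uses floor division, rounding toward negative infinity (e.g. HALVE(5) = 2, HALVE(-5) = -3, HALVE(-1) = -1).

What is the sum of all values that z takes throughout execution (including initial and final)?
21

Values of z at each step:
Initial: z = 3
After step 1: z = 3
After step 2: z = 3
After step 3: z = 3
After step 4: z = 9
Sum = 3 + 3 + 3 + 3 + 9 = 21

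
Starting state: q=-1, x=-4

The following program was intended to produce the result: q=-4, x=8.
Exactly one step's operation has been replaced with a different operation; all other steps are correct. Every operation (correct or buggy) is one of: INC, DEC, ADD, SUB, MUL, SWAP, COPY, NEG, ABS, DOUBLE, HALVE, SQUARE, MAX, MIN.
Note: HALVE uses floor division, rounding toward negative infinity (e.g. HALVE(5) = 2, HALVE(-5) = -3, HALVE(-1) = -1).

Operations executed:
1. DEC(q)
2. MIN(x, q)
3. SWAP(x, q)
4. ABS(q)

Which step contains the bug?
Step 4

Trace with buggy code:
Initial: q=-1, x=-4
After step 1: q=-2, x=-4
After step 2: q=-2, x=-4
After step 3: q=-4, x=-2
After step 4: q=4, x=-2
Actual final q=4, x=-2 ≠ expected q=-4, x=8.
Step 4 is the only position where a single-operation replacement can produce the expected result.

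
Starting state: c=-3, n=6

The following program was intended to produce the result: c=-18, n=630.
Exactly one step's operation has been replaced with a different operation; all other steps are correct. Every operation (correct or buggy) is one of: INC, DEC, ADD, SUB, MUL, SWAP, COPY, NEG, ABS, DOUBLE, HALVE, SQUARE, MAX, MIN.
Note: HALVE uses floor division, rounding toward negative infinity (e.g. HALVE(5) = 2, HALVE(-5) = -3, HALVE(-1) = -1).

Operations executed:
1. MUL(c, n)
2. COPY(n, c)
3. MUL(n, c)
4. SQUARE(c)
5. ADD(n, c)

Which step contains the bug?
Step 4

Trace with buggy code:
Initial: c=-3, n=6
After step 1: c=-18, n=6
After step 2: c=-18, n=-18
After step 3: c=-18, n=324
After step 4: c=324, n=324
After step 5: c=324, n=648
Actual final c=324, n=648 ≠ expected c=-18, n=630.
Step 4 is the only position where a single-operation replacement can produce the expected result.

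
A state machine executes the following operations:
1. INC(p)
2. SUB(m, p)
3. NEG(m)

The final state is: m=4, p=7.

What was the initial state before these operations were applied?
m=3, p=6

Working backwards:
Final state: m=4, p=7
Before step 3 (NEG(m)): m=-4, p=7
Before step 2 (SUB(m, p)): m=3, p=7
Before step 1 (INC(p)): m=3, p=6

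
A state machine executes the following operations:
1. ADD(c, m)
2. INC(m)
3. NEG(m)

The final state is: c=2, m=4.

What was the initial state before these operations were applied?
c=7, m=-5

Working backwards:
Final state: c=2, m=4
Before step 3 (NEG(m)): c=2, m=-4
Before step 2 (INC(m)): c=2, m=-5
Before step 1 (ADD(c, m)): c=7, m=-5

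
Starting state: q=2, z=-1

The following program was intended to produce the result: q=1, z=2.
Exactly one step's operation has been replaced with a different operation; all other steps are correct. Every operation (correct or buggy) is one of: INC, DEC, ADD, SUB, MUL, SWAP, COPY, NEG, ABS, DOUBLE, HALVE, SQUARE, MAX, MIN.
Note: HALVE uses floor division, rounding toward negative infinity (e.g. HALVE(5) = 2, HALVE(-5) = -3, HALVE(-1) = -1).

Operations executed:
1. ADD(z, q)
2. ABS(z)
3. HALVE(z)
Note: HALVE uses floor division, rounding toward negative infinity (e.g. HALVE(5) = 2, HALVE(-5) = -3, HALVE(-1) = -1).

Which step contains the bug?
Step 3

Trace with buggy code:
Initial: q=2, z=-1
After step 1: q=2, z=1
After step 2: q=2, z=1
After step 3: q=2, z=0
Actual final q=2, z=0 ≠ expected q=1, z=2.
Step 3 is the only position where a single-operation replacement can produce the expected result.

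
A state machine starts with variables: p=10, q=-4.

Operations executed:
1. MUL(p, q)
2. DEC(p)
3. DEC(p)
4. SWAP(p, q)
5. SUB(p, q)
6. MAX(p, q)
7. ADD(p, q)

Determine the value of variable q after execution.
q = -42

Tracing execution:
Step 1: MUL(p, q) → q = -4
Step 2: DEC(p) → q = -4
Step 3: DEC(p) → q = -4
Step 4: SWAP(p, q) → q = -42
Step 5: SUB(p, q) → q = -42
Step 6: MAX(p, q) → q = -42
Step 7: ADD(p, q) → q = -42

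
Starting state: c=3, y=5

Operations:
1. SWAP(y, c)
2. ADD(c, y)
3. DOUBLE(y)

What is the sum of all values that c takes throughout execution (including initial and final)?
24

Values of c at each step:
Initial: c = 3
After step 1: c = 5
After step 2: c = 8
After step 3: c = 8
Sum = 3 + 5 + 8 + 8 = 24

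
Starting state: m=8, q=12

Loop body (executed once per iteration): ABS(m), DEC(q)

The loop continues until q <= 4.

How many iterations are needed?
8

Tracing iterations:
Initial: m=8, q=12
After iteration 1: m=8, q=11
After iteration 2: m=8, q=10
After iteration 3: m=8, q=9
After iteration 4: m=8, q=8
After iteration 5: m=8, q=7
After iteration 6: m=8, q=6
After iteration 7: m=8, q=5
After iteration 8: m=8, q=4
q <= 4 now holds, so the loop exits after 8 iterations.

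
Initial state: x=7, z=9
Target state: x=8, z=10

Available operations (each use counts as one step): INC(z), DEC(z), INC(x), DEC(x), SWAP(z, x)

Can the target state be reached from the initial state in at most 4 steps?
Yes

Path (2 steps): INC(z) → INC(x)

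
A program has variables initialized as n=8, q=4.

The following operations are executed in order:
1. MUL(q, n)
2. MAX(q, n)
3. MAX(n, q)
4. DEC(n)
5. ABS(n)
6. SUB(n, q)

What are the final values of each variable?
{n: -1, q: 32}

Step-by-step execution:
Initial: n=8, q=4
After step 1 (MUL(q, n)): n=8, q=32
After step 2 (MAX(q, n)): n=8, q=32
After step 3 (MAX(n, q)): n=32, q=32
After step 4 (DEC(n)): n=31, q=32
After step 5 (ABS(n)): n=31, q=32
After step 6 (SUB(n, q)): n=-1, q=32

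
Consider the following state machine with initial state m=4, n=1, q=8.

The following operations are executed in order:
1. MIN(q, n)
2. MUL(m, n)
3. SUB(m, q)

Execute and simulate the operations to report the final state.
{m: 3, n: 1, q: 1}

Step-by-step execution:
Initial: m=4, n=1, q=8
After step 1 (MIN(q, n)): m=4, n=1, q=1
After step 2 (MUL(m, n)): m=4, n=1, q=1
After step 3 (SUB(m, q)): m=3, n=1, q=1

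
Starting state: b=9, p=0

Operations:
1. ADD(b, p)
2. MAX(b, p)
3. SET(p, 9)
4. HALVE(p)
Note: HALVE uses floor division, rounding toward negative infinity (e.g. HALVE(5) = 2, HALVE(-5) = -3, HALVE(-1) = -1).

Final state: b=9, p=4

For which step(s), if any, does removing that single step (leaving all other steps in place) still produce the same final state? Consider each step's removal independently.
Step(s) 1, 2

Testing removal of each single step:
Without step 1: final = b=9, p=4 (same)
Without step 2: final = b=9, p=4 (same)
Without step 3: final = b=9, p=0 (different)
Without step 4: final = b=9, p=9 (different)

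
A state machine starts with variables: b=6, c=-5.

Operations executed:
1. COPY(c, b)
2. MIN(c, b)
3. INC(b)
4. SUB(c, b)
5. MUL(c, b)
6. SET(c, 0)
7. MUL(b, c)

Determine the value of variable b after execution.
b = 0

Tracing execution:
Step 1: COPY(c, b) → b = 6
Step 2: MIN(c, b) → b = 6
Step 3: INC(b) → b = 7
Step 4: SUB(c, b) → b = 7
Step 5: MUL(c, b) → b = 7
Step 6: SET(c, 0) → b = 7
Step 7: MUL(b, c) → b = 0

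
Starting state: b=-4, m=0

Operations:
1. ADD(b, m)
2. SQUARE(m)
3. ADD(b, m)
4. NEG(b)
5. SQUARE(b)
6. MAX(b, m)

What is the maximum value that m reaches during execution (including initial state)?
0

Values of m at each step:
Initial: m = 0 ← maximum
After step 1: m = 0
After step 2: m = 0
After step 3: m = 0
After step 4: m = 0
After step 5: m = 0
After step 6: m = 0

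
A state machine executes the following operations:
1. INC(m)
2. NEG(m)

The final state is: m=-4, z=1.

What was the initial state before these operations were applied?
m=3, z=1

Working backwards:
Final state: m=-4, z=1
Before step 2 (NEG(m)): m=4, z=1
Before step 1 (INC(m)): m=3, z=1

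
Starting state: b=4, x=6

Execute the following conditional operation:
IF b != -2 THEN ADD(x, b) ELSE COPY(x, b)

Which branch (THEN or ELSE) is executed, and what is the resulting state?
Branch: THEN, Final state: b=4, x=10

Evaluating condition: b != -2
b = 4
Condition is True, so THEN branch executes
After ADD(x, b): b=4, x=10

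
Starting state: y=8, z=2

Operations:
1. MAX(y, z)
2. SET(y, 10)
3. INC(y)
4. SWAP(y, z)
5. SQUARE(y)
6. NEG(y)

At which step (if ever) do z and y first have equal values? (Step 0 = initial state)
Never

z and y never become equal during execution.

Comparing values at each step:
Initial: z=2, y=8
After step 1: z=2, y=8
After step 2: z=2, y=10
After step 3: z=2, y=11
After step 4: z=11, y=2
After step 5: z=11, y=4
After step 6: z=11, y=-4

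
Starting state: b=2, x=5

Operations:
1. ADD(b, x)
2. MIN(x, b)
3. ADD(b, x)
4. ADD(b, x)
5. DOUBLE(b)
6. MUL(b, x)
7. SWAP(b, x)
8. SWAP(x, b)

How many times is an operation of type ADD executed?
3

Counting ADD operations:
Step 1: ADD(b, x) ← ADD
Step 3: ADD(b, x) ← ADD
Step 4: ADD(b, x) ← ADD
Total: 3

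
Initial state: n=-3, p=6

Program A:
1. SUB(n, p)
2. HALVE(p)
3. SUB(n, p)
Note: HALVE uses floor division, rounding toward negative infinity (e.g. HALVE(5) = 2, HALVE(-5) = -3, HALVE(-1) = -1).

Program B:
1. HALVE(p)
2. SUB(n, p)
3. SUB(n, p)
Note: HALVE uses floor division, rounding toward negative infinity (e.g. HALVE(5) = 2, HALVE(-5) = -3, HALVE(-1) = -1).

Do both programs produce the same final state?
No

Program A final state: n=-12, p=3
Program B final state: n=-9, p=3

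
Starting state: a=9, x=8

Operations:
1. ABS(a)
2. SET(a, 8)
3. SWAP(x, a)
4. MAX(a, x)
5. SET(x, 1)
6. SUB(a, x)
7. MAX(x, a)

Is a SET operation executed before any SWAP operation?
Yes

First SET: step 2
First SWAP: step 3
Since 2 < 3, SET comes first.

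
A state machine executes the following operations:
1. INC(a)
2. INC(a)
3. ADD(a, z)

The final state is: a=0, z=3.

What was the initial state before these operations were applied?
a=-5, z=3

Working backwards:
Final state: a=0, z=3
Before step 3 (ADD(a, z)): a=-3, z=3
Before step 2 (INC(a)): a=-4, z=3
Before step 1 (INC(a)): a=-5, z=3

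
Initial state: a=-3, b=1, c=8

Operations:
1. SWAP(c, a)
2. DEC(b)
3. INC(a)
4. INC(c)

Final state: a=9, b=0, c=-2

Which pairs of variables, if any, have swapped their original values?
None

Comparing initial and final values:
c: 8 → -2
a: -3 → 9
b: 1 → 0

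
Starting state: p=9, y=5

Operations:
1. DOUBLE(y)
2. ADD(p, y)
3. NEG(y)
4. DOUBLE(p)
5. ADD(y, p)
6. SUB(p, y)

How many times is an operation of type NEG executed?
1

Counting NEG operations:
Step 3: NEG(y) ← NEG
Total: 1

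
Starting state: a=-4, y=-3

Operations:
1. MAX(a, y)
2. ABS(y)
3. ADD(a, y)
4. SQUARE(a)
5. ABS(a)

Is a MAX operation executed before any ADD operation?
Yes

First MAX: step 1
First ADD: step 3
Since 1 < 3, MAX comes first.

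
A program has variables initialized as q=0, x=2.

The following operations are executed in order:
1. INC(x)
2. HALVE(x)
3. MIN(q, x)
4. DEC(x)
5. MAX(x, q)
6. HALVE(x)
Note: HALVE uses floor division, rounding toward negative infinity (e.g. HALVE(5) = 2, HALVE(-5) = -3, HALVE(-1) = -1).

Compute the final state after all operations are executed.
{q: 0, x: 0}

Step-by-step execution:
Initial: q=0, x=2
After step 1 (INC(x)): q=0, x=3
After step 2 (HALVE(x)): q=0, x=1
After step 3 (MIN(q, x)): q=0, x=1
After step 4 (DEC(x)): q=0, x=0
After step 5 (MAX(x, q)): q=0, x=0
After step 6 (HALVE(x)): q=0, x=0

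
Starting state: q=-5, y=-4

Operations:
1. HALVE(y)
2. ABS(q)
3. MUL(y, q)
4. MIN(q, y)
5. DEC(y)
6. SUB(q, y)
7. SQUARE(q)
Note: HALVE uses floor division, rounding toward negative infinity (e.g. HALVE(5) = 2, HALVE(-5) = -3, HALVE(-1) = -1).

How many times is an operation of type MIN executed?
1

Counting MIN operations:
Step 4: MIN(q, y) ← MIN
Total: 1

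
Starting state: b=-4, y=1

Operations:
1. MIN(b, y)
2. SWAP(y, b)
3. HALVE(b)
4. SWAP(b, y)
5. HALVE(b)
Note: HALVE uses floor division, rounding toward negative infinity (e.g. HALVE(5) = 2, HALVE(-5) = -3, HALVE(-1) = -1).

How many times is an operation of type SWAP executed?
2

Counting SWAP operations:
Step 2: SWAP(y, b) ← SWAP
Step 4: SWAP(b, y) ← SWAP
Total: 2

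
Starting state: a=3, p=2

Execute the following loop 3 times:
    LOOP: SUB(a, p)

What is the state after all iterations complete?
a=-3, p=2

Iteration trace:
Start: a=3, p=2
After iteration 1: a=1, p=2
After iteration 2: a=-1, p=2
After iteration 3: a=-3, p=2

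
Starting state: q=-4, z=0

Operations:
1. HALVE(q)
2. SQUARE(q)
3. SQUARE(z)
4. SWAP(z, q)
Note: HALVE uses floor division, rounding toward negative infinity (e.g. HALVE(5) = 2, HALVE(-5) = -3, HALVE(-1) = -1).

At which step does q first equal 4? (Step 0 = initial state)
Step 2

Tracing q:
Initial: q = -4
After step 1: q = -2
After step 2: q = 4 ← first occurrence
After step 3: q = 4
After step 4: q = 0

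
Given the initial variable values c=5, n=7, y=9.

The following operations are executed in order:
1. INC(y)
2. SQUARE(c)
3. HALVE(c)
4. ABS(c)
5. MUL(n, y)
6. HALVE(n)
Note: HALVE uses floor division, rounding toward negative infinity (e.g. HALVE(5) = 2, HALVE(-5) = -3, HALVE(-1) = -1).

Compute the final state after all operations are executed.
{c: 12, n: 35, y: 10}

Step-by-step execution:
Initial: c=5, n=7, y=9
After step 1 (INC(y)): c=5, n=7, y=10
After step 2 (SQUARE(c)): c=25, n=7, y=10
After step 3 (HALVE(c)): c=12, n=7, y=10
After step 4 (ABS(c)): c=12, n=7, y=10
After step 5 (MUL(n, y)): c=12, n=70, y=10
After step 6 (HALVE(n)): c=12, n=35, y=10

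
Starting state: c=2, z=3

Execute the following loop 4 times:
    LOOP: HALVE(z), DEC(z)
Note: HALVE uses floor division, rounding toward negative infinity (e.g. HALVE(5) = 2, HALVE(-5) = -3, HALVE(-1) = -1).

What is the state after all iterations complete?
c=2, z=-2

Iteration trace:
Start: c=2, z=3
After iteration 1: c=2, z=0
After iteration 2: c=2, z=-1
After iteration 3: c=2, z=-2
After iteration 4: c=2, z=-2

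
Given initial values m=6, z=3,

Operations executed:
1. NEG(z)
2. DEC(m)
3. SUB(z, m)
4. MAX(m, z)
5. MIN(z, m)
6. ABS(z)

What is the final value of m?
m = 5

Tracing execution:
Step 1: NEG(z) → m = 6
Step 2: DEC(m) → m = 5
Step 3: SUB(z, m) → m = 5
Step 4: MAX(m, z) → m = 5
Step 5: MIN(z, m) → m = 5
Step 6: ABS(z) → m = 5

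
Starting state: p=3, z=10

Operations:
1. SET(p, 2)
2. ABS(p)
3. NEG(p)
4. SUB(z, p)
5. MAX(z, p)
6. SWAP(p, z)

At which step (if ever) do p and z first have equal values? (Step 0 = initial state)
Never

p and z never become equal during execution.

Comparing values at each step:
Initial: p=3, z=10
After step 1: p=2, z=10
After step 2: p=2, z=10
After step 3: p=-2, z=10
After step 4: p=-2, z=12
After step 5: p=-2, z=12
After step 6: p=12, z=-2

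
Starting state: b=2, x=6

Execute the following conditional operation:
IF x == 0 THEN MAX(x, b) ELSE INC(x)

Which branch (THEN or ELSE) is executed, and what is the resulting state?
Branch: ELSE, Final state: b=2, x=7

Evaluating condition: x == 0
x = 6
Condition is False, so ELSE branch executes
After INC(x): b=2, x=7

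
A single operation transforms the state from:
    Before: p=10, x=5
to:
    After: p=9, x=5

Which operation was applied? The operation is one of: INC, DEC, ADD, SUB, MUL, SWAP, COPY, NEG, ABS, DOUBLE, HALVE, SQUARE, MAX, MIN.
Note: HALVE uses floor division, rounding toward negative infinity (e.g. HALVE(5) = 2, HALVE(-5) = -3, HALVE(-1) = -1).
DEC(p)

Analyzing the change:
Before: p=10, x=5
After: p=9, x=5
Variable p changed from 10 to 9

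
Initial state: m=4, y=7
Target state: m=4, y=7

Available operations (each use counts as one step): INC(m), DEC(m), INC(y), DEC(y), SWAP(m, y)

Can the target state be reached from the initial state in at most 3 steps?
Yes

Path (0 steps): 0 steps (already at target)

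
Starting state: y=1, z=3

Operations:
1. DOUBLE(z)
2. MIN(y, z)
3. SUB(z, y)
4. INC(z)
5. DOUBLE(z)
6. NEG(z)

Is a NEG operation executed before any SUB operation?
No

First NEG: step 6
First SUB: step 3
Since 6 > 3, SUB comes first.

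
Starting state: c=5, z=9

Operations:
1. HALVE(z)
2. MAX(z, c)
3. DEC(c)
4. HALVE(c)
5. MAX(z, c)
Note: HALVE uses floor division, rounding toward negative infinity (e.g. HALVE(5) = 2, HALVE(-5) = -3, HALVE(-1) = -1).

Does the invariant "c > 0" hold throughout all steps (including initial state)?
Yes

The invariant holds at every step.

State at each step:
Initial: c=5, z=9
After step 1: c=5, z=4
After step 2: c=5, z=5
After step 3: c=4, z=5
After step 4: c=2, z=5
After step 5: c=2, z=5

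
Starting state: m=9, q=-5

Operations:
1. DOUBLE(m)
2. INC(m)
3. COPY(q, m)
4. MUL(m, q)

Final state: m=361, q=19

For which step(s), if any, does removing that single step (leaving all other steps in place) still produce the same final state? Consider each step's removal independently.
None - removing any single step changes the final result

Testing removal of each single step:
Without step 1: final = m=100, q=10 (different)
Without step 2: final = m=324, q=18 (different)
Without step 3: final = m=-95, q=-5 (different)
Without step 4: final = m=19, q=19 (different)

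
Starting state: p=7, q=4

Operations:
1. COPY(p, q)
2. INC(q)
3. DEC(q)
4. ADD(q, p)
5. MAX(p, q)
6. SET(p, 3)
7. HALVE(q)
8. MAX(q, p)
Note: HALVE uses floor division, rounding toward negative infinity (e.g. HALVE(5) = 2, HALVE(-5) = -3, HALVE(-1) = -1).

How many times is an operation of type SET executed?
1

Counting SET operations:
Step 6: SET(p, 3) ← SET
Total: 1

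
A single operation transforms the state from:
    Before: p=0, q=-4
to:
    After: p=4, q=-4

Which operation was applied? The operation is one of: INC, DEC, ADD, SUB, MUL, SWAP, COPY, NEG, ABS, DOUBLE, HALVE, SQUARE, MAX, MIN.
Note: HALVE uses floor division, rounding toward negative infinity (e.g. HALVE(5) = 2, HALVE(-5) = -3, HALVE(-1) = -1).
SUB(p, q)

Analyzing the change:
Before: p=0, q=-4
After: p=4, q=-4
Variable p changed from 0 to 4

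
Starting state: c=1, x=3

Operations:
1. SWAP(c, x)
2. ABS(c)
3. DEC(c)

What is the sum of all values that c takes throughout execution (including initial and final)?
9

Values of c at each step:
Initial: c = 1
After step 1: c = 3
After step 2: c = 3
After step 3: c = 2
Sum = 1 + 3 + 3 + 2 = 9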